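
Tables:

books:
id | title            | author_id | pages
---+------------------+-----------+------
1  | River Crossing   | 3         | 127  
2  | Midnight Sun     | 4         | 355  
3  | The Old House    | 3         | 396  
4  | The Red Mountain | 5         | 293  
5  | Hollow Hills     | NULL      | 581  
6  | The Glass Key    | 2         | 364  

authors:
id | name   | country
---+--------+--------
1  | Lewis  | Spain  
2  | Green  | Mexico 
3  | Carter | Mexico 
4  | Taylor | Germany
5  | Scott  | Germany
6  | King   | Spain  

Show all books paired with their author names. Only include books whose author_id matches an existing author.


INNER JOIN keeps only books rows whose author_id matches an id in authors. Walk through each book:
  - book 1 (River Crossing): author_id=3 -> matches Carter
  - book 2 (Midnight Sun): author_id=4 -> matches Taylor
  - book 3 (The Old House): author_id=3 -> matches Carter
  - book 4 (The Red Mountain): author_id=5 -> matches Scott
  - book 5 (Hollow Hills): author_id=NULL, no match -> dropped
  - book 6 (The Glass Key): author_id=2 -> matches Green
So 1 of 6 rows is dropped.

SQL:
SELECT a.title, b.name AS author
FROM books a
INNER JOIN authors b ON a.author_id = b.id

Result:
title            | author
-----------------+-------
River Crossing   | Carter
Midnight Sun     | Taylor
The Old House    | Carter
The Red Mountain | Scott 
The Glass Key    | Green 


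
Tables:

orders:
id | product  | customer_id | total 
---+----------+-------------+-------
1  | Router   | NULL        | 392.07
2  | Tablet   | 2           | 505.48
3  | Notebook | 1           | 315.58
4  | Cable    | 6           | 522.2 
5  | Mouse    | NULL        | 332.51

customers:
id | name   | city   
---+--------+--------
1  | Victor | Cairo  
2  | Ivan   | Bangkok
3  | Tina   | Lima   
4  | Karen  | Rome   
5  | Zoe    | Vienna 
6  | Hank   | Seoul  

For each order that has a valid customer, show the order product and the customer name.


INNER JOIN keeps only orders rows whose customer_id matches an id in customers. Walk through each order:
  - order 1 (Router): customer_id=NULL, no match -> dropped
  - order 2 (Tablet): customer_id=2 -> matches Ivan
  - order 3 (Notebook): customer_id=1 -> matches Victor
  - order 4 (Cable): customer_id=6 -> matches Hank
  - order 5 (Mouse): customer_id=NULL, no match -> dropped
So 2 of 5 rows are dropped.

SQL:
SELECT a.product, b.name AS customer
FROM orders a
INNER JOIN customers b ON a.customer_id = b.id

Result:
product  | customer
---------+---------
Tablet   | Ivan    
Notebook | Victor  
Cable    | Hank    


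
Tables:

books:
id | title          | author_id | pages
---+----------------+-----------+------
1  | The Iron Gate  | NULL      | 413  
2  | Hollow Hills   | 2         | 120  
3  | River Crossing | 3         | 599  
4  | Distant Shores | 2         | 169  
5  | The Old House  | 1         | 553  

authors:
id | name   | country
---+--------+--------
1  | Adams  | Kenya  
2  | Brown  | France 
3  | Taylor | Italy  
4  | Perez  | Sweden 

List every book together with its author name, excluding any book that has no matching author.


INNER JOIN keeps only books rows whose author_id matches an id in authors. Walk through each book:
  - book 1 (The Iron Gate): author_id=NULL, no match -> dropped
  - book 2 (Hollow Hills): author_id=2 -> matches Brown
  - book 3 (River Crossing): author_id=3 -> matches Taylor
  - book 4 (Distant Shores): author_id=2 -> matches Brown
  - book 5 (The Old House): author_id=1 -> matches Adams
So 1 of 5 rows is dropped.

SQL:
SELECT a.title, b.name AS author
FROM books a
INNER JOIN authors b ON a.author_id = b.id

Result:
title          | author
---------------+-------
Hollow Hills   | Brown 
River Crossing | Taylor
Distant Shores | Brown 
The Old House  | Adams 


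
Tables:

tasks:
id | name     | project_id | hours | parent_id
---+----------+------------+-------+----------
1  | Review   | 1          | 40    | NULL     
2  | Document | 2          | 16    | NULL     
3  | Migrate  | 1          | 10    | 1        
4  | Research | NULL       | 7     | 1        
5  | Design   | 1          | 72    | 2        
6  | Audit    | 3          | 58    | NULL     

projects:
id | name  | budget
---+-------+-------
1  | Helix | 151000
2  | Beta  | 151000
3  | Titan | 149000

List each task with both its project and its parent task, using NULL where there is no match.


Two LEFT JOINs from the same base table tasks: one to projects via project_id, one to tasks itself via parent_id. Both are LEFT so every task is preserved.
Match against projects:
  - task 1 (Review): project_id=1 -> matches Helix
  - task 2 (Document): project_id=2 -> matches Beta
  - task 3 (Migrate): project_id=1 -> matches Helix
  - task 4 (Research): project_id=NULL, no match -> kept with NULL
  - task 5 (Design): project_id=1 -> matches Helix
  - task 6 (Audit): project_id=3 -> matches Titan
Match against tasks (self):
  - task 1 (Review): parent_id=NULL -> NULL
  - task 2 (Document): parent_id=NULL -> NULL
  - task 3 (Migrate): parent_id=1 -> Review
  - task 4 (Research): parent_id=1 -> Review
  - task 5 (Design): parent_id=2 -> Document
  - task 6 (Audit): parent_id=NULL -> NULL

SQL:
SELECT a.name, b.name AS project, c.name AS parent
FROM tasks a
LEFT JOIN projects b ON a.project_id = b.id
LEFT JOIN tasks c ON a.parent_id = c.id

Result:
name     | project | parent  
---------+---------+---------
Review   | Helix   | NULL    
Document | Beta    | NULL    
Migrate  | Helix   | Review  
Research | NULL    | Review  
Design   | Helix   | Document
Audit    | Titan   | NULL    


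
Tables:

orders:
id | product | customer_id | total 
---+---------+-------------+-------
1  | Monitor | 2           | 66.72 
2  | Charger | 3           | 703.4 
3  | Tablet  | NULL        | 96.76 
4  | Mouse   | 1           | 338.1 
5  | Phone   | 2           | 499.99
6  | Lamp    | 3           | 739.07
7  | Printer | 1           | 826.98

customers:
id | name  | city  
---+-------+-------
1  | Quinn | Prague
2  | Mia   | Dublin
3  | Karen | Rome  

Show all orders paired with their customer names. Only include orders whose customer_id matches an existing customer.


INNER JOIN keeps only orders rows whose customer_id matches an id in customers. Walk through each order:
  - order 1 (Monitor): customer_id=2 -> matches Mia
  - order 2 (Charger): customer_id=3 -> matches Karen
  - order 3 (Tablet): customer_id=NULL, no match -> dropped
  - order 4 (Mouse): customer_id=1 -> matches Quinn
  - order 5 (Phone): customer_id=2 -> matches Mia
  - order 6 (Lamp): customer_id=3 -> matches Karen
  - order 7 (Printer): customer_id=1 -> matches Quinn
So 1 of 7 rows is dropped.

SQL:
SELECT a.product, b.name AS customer
FROM orders a
INNER JOIN customers b ON a.customer_id = b.id

Result:
product | customer
--------+---------
Monitor | Mia     
Charger | Karen   
Mouse   | Quinn   
Phone   | Mia     
Lamp    | Karen   
Printer | Quinn   


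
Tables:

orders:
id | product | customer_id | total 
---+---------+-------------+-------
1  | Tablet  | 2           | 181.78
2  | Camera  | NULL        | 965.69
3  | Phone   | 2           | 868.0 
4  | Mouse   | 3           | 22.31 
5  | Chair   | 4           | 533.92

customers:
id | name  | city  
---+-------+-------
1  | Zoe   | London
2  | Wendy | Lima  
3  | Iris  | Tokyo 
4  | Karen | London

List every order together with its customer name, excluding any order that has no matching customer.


INNER JOIN keeps only orders rows whose customer_id matches an id in customers. Walk through each order:
  - order 1 (Tablet): customer_id=2 -> matches Wendy
  - order 2 (Camera): customer_id=NULL, no match -> dropped
  - order 3 (Phone): customer_id=2 -> matches Wendy
  - order 4 (Mouse): customer_id=3 -> matches Iris
  - order 5 (Chair): customer_id=4 -> matches Karen
So 1 of 5 rows is dropped.

SQL:
SELECT a.product, b.name AS customer
FROM orders a
INNER JOIN customers b ON a.customer_id = b.id

Result:
product | customer
--------+---------
Tablet  | Wendy   
Phone   | Wendy   
Mouse   | Iris    
Chair   | Karen   


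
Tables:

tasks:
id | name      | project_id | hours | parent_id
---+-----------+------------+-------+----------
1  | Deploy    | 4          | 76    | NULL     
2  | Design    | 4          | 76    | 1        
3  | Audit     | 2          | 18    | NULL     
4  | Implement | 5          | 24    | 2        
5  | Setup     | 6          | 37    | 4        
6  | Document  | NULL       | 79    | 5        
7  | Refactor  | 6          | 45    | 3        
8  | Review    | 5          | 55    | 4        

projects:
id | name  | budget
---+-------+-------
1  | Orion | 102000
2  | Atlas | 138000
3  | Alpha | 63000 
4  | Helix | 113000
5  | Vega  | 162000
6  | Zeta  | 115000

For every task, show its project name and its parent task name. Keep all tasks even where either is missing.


Two LEFT JOINs from the same base table tasks: one to projects via project_id, one to tasks itself via parent_id. Both are LEFT so every task is preserved.
Match against projects:
  - task 1 (Deploy): project_id=4 -> matches Helix
  - task 2 (Design): project_id=4 -> matches Helix
  - task 3 (Audit): project_id=2 -> matches Atlas
  - task 4 (Implement): project_id=5 -> matches Vega
  - task 5 (Setup): project_id=6 -> matches Zeta
  - task 6 (Document): project_id=NULL, no match -> kept with NULL
  - task 7 (Refactor): project_id=6 -> matches Zeta
  - task 8 (Review): project_id=5 -> matches Vega
Match against tasks (self):
  - task 1 (Deploy): parent_id=NULL -> NULL
  - task 2 (Design): parent_id=1 -> Deploy
  - task 3 (Audit): parent_id=NULL -> NULL
  - task 4 (Implement): parent_id=2 -> Design
  - task 5 (Setup): parent_id=4 -> Implement
  - task 6 (Document): parent_id=5 -> Setup
  - task 7 (Refactor): parent_id=3 -> Audit
  - task 8 (Review): parent_id=4 -> Implement

SQL:
SELECT a.name, b.name AS project, c.name AS parent
FROM tasks a
LEFT JOIN projects b ON a.project_id = b.id
LEFT JOIN tasks c ON a.parent_id = c.id

Result:
name      | project | parent   
----------+---------+----------
Deploy    | Helix   | NULL     
Design    | Helix   | Deploy   
Audit     | Atlas   | NULL     
Implement | Vega    | Design   
Setup     | Zeta    | Implement
Document  | NULL    | Setup    
Refactor  | Zeta    | Audit    
Review    | Vega    | Implement


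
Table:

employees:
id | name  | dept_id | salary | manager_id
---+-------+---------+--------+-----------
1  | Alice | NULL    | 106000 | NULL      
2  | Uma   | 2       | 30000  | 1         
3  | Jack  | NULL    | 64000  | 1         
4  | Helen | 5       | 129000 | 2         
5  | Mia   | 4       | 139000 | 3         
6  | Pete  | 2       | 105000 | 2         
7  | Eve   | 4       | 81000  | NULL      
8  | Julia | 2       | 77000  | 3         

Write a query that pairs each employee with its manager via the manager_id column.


This is a self-join: employees is joined to a second copy of itself, matching each row's manager_id to another row's id. Use LEFT JOIN so rows with manager_id=NULL are kept.
  - employee 1 (Alice): manager_id=NULL -> NULL
  - employee 2 (Uma): manager_id=1 -> Alice
  - employee 3 (Jack): manager_id=1 -> Alice
  - employee 4 (Helen): manager_id=2 -> Uma
  - employee 5 (Mia): manager_id=3 -> Jack
  - employee 6 (Pete): manager_id=2 -> Uma
  - employee 7 (Eve): manager_id=NULL -> NULL
  - employee 8 (Julia): manager_id=3 -> Jack

SQL:
SELECT a.name AS item, b.name AS manager
FROM employees a
LEFT JOIN employees b ON a.manager_id = b.id

Result:
item  | manager
------+--------
Alice | NULL   
Uma   | Alice  
Jack  | Alice  
Helen | Uma    
Mia   | Jack   
Pete  | Uma    
Eve   | NULL   
Julia | Jack   


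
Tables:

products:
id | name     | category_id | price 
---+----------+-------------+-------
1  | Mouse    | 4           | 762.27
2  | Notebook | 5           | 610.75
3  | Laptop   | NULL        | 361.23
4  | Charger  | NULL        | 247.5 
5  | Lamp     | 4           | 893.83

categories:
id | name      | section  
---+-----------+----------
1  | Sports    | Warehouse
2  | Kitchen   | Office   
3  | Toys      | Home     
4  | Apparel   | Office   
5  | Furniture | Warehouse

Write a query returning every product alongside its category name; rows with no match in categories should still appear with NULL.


LEFT JOIN keeps every row from products (the left table); where category_id has no match in categories, the category columns become NULL. Walk through each product:
  - product 1 (Mouse): category_id=4 -> matches Apparel
  - product 2 (Notebook): category_id=5 -> matches Furniture
  - product 3 (Laptop): category_id=NULL, no match -> kept with NULL
  - product 4 (Charger): category_id=NULL, no match -> kept with NULL
  - product 5 (Lamp): category_id=4 -> matches Apparel
All 5 rows appear; 2 have NULL category.

SQL:
SELECT a.name, b.name AS category
FROM products a
LEFT JOIN categories b ON a.category_id = b.id

Result:
name     | category 
---------+----------
Mouse    | Apparel  
Notebook | Furniture
Laptop   | NULL     
Charger  | NULL     
Lamp     | Apparel  


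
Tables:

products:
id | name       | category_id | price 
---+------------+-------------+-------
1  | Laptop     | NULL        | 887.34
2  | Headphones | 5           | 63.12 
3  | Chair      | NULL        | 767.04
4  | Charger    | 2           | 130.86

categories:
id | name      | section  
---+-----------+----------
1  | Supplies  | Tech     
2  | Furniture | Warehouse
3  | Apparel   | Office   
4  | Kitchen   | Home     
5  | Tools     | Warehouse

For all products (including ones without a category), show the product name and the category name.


LEFT JOIN keeps every row from products (the left table); where category_id has no match in categories, the category columns become NULL. Walk through each product:
  - product 1 (Laptop): category_id=NULL, no match -> kept with NULL
  - product 2 (Headphones): category_id=5 -> matches Tools
  - product 3 (Chair): category_id=NULL, no match -> kept with NULL
  - product 4 (Charger): category_id=2 -> matches Furniture
All 4 rows appear; 2 have NULL category.

SQL:
SELECT a.name, b.name AS category
FROM products a
LEFT JOIN categories b ON a.category_id = b.id

Result:
name       | category 
-----------+----------
Laptop     | NULL     
Headphones | Tools    
Chair      | NULL     
Charger    | Furniture


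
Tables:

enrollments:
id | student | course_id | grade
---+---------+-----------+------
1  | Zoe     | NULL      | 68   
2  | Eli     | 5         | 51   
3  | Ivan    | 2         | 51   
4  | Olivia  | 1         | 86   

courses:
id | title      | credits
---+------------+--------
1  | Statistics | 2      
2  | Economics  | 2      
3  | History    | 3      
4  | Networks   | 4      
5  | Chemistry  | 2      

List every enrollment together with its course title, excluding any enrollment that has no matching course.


INNER JOIN keeps only enrollments rows whose course_id matches an id in courses. Walk through each enrollment:
  - enrollment 1 (Zoe): course_id=NULL, no match -> dropped
  - enrollment 2 (Eli): course_id=5 -> matches Chemistry
  - enrollment 3 (Ivan): course_id=2 -> matches Economics
  - enrollment 4 (Olivia): course_id=1 -> matches Statistics
So 1 of 4 rows is dropped.

SQL:
SELECT a.student, b.title AS course
FROM enrollments a
INNER JOIN courses b ON a.course_id = b.id

Result:
student | course    
--------+-----------
Eli     | Chemistry 
Ivan    | Economics 
Olivia  | Statistics


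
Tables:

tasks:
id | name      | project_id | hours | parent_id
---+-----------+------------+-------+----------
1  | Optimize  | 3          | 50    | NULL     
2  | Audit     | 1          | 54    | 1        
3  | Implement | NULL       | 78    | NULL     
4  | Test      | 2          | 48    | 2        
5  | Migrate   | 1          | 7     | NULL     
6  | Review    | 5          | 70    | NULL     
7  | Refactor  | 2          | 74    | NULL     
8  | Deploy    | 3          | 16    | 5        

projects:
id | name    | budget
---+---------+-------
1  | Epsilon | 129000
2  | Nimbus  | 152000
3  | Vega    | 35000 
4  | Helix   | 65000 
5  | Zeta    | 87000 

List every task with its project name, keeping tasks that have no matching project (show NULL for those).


LEFT JOIN keeps every row from tasks (the left table); where project_id has no match in projects, the project columns become NULL. Walk through each task:
  - task 1 (Optimize): project_id=3 -> matches Vega
  - task 2 (Audit): project_id=1 -> matches Epsilon
  - task 3 (Implement): project_id=NULL, no match -> kept with NULL
  - task 4 (Test): project_id=2 -> matches Nimbus
  - task 5 (Migrate): project_id=1 -> matches Epsilon
  - task 6 (Review): project_id=5 -> matches Zeta
  - task 7 (Refactor): project_id=2 -> matches Nimbus
  - task 8 (Deploy): project_id=3 -> matches Vega
All 8 rows appear; 1 has NULL project.

SQL:
SELECT a.name, b.name AS project
FROM tasks a
LEFT JOIN projects b ON a.project_id = b.id

Result:
name      | project
----------+--------
Optimize  | Vega   
Audit     | Epsilon
Implement | NULL   
Test      | Nimbus 
Migrate   | Epsilon
Review    | Zeta   
Refactor  | Nimbus 
Deploy    | Vega   


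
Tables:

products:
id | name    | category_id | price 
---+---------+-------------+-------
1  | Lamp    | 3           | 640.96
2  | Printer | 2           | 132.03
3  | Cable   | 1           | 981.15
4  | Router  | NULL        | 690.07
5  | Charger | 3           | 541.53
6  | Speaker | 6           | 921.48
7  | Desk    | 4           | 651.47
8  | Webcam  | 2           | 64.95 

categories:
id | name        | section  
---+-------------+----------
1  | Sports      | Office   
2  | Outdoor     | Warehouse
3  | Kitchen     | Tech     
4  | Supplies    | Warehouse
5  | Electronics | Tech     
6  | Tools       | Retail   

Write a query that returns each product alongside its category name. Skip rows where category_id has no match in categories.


INNER JOIN keeps only products rows whose category_id matches an id in categories. Walk through each product:
  - product 1 (Lamp): category_id=3 -> matches Kitchen
  - product 2 (Printer): category_id=2 -> matches Outdoor
  - product 3 (Cable): category_id=1 -> matches Sports
  - product 4 (Router): category_id=NULL, no match -> dropped
  - product 5 (Charger): category_id=3 -> matches Kitchen
  - product 6 (Speaker): category_id=6 -> matches Tools
  - product 7 (Desk): category_id=4 -> matches Supplies
  - product 8 (Webcam): category_id=2 -> matches Outdoor
So 1 of 8 rows is dropped.

SQL:
SELECT a.name, b.name AS category
FROM products a
INNER JOIN categories b ON a.category_id = b.id

Result:
name    | category
--------+---------
Lamp    | Kitchen 
Printer | Outdoor 
Cable   | Sports  
Charger | Kitchen 
Speaker | Tools   
Desk    | Supplies
Webcam  | Outdoor 


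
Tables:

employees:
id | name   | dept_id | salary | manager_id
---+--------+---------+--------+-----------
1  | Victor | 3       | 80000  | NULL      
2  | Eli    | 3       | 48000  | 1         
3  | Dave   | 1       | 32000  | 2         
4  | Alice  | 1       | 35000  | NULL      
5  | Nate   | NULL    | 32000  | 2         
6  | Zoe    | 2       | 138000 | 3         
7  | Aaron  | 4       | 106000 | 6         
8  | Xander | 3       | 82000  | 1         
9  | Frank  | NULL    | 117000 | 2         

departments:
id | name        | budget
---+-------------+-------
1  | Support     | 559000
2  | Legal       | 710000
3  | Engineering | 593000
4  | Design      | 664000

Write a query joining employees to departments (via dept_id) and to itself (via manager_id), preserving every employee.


Two LEFT JOINs from the same base table employees: one to departments via dept_id, one to employees itself via manager_id. Both are LEFT so every employee is preserved.
Match against departments:
  - employee 1 (Victor): dept_id=3 -> matches Engineering
  - employee 2 (Eli): dept_id=3 -> matches Engineering
  - employee 3 (Dave): dept_id=1 -> matches Support
  - employee 4 (Alice): dept_id=1 -> matches Support
  - employee 5 (Nate): dept_id=NULL, no match -> kept with NULL
  - employee 6 (Zoe): dept_id=2 -> matches Legal
  - employee 7 (Aaron): dept_id=4 -> matches Design
  - employee 8 (Xander): dept_id=3 -> matches Engineering
  - employee 9 (Frank): dept_id=NULL, no match -> kept with NULL
Match against employees (self):
  - employee 1 (Victor): manager_id=NULL -> NULL
  - employee 2 (Eli): manager_id=1 -> Victor
  - employee 3 (Dave): manager_id=2 -> Eli
  - employee 4 (Alice): manager_id=NULL -> NULL
  - employee 5 (Nate): manager_id=2 -> Eli
  - employee 6 (Zoe): manager_id=3 -> Dave
  - employee 7 (Aaron): manager_id=6 -> Zoe
  - employee 8 (Xander): manager_id=1 -> Victor
  - employee 9 (Frank): manager_id=2 -> Eli

SQL:
SELECT a.name, b.name AS department, c.name AS manager
FROM employees a
LEFT JOIN departments b ON a.dept_id = b.id
LEFT JOIN employees c ON a.manager_id = c.id

Result:
name   | department  | manager
-------+-------------+--------
Victor | Engineering | NULL   
Eli    | Engineering | Victor 
Dave   | Support     | Eli    
Alice  | Support     | NULL   
Nate   | NULL        | Eli    
Zoe    | Legal       | Dave   
Aaron  | Design      | Zoe    
Xander | Engineering | Victor 
Frank  | NULL        | Eli    


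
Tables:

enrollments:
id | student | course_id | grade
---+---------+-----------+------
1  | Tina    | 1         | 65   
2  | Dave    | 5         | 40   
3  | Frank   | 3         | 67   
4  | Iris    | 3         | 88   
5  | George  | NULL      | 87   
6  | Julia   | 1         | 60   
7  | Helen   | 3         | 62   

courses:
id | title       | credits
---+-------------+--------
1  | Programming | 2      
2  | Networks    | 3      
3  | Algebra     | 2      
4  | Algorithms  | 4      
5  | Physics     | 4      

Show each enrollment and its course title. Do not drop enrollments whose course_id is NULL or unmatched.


LEFT JOIN keeps every row from enrollments (the left table); where course_id has no match in courses, the course columns become NULL. Walk through each enrollment:
  - enrollment 1 (Tina): course_id=1 -> matches Programming
  - enrollment 2 (Dave): course_id=5 -> matches Physics
  - enrollment 3 (Frank): course_id=3 -> matches Algebra
  - enrollment 4 (Iris): course_id=3 -> matches Algebra
  - enrollment 5 (George): course_id=NULL, no match -> kept with NULL
  - enrollment 6 (Julia): course_id=1 -> matches Programming
  - enrollment 7 (Helen): course_id=3 -> matches Algebra
All 7 rows appear; 1 has NULL course.

SQL:
SELECT a.student, b.title AS course
FROM enrollments a
LEFT JOIN courses b ON a.course_id = b.id

Result:
student | course     
--------+------------
Tina    | Programming
Dave    | Physics    
Frank   | Algebra    
Iris    | Algebra    
George  | NULL       
Julia   | Programming
Helen   | Algebra    


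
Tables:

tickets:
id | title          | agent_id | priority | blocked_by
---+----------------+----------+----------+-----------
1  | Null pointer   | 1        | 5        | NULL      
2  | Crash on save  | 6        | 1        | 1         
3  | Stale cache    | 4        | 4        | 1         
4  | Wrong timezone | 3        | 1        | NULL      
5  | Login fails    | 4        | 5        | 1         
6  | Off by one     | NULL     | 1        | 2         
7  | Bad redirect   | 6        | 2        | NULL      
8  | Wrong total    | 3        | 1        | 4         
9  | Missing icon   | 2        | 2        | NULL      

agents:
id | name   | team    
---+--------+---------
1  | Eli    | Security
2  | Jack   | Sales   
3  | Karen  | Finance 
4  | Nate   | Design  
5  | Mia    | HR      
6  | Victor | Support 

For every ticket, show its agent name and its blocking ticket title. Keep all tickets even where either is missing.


Two LEFT JOINs from the same base table tickets: one to agents via agent_id, one to tickets itself via blocked_by. Both are LEFT so every ticket is preserved.
Match against agents:
  - ticket 1 (Null pointer): agent_id=1 -> matches Eli
  - ticket 2 (Crash on save): agent_id=6 -> matches Victor
  - ticket 3 (Stale cache): agent_id=4 -> matches Nate
  - ticket 4 (Wrong timezone): agent_id=3 -> matches Karen
  - ticket 5 (Login fails): agent_id=4 -> matches Nate
  - ticket 6 (Off by one): agent_id=NULL, no match -> kept with NULL
  - ticket 7 (Bad redirect): agent_id=6 -> matches Victor
  - ticket 8 (Wrong total): agent_id=3 -> matches Karen
  - ticket 9 (Missing icon): agent_id=2 -> matches Jack
Match against tickets (self):
  - ticket 1 (Null pointer): blocked_by=NULL -> NULL
  - ticket 2 (Crash on save): blocked_by=1 -> Null pointer
  - ticket 3 (Stale cache): blocked_by=1 -> Null pointer
  - ticket 4 (Wrong timezone): blocked_by=NULL -> NULL
  - ticket 5 (Login fails): blocked_by=1 -> Null pointer
  - ticket 6 (Off by one): blocked_by=2 -> Crash on save
  - ticket 7 (Bad redirect): blocked_by=NULL -> NULL
  - ticket 8 (Wrong total): blocked_by=4 -> Wrong timezone
  - ticket 9 (Missing icon): blocked_by=NULL -> NULL

SQL:
SELECT a.title, b.name AS agent, c.title AS blocked_by
FROM tickets a
LEFT JOIN agents b ON a.agent_id = b.id
LEFT JOIN tickets c ON a.blocked_by = c.id

Result:
title          | agent  | blocked_by    
---------------+--------+---------------
Null pointer   | Eli    | NULL          
Crash on save  | Victor | Null pointer  
Stale cache    | Nate   | Null pointer  
Wrong timezone | Karen  | NULL          
Login fails    | Nate   | Null pointer  
Off by one     | NULL   | Crash on save 
Bad redirect   | Victor | NULL          
Wrong total    | Karen  | Wrong timezone
Missing icon   | Jack   | NULL          


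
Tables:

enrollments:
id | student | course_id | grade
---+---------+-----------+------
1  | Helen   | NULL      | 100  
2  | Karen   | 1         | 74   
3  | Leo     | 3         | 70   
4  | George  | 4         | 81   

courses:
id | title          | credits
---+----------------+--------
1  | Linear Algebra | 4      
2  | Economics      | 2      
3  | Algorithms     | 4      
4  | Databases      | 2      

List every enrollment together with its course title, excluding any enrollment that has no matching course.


INNER JOIN keeps only enrollments rows whose course_id matches an id in courses. Walk through each enrollment:
  - enrollment 1 (Helen): course_id=NULL, no match -> dropped
  - enrollment 2 (Karen): course_id=1 -> matches Linear Algebra
  - enrollment 3 (Leo): course_id=3 -> matches Algorithms
  - enrollment 4 (George): course_id=4 -> matches Databases
So 1 of 4 rows is dropped.

SQL:
SELECT a.student, b.title AS course
FROM enrollments a
INNER JOIN courses b ON a.course_id = b.id

Result:
student | course        
--------+---------------
Karen   | Linear Algebra
Leo     | Algorithms    
George  | Databases     


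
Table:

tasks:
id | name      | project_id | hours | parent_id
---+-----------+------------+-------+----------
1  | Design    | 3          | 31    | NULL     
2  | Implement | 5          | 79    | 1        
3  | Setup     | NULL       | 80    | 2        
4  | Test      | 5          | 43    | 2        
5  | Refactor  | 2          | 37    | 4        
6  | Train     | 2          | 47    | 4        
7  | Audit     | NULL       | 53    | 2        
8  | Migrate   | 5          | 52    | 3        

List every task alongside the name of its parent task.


This is a self-join: tasks is joined to a second copy of itself, matching each row's parent_id to another row's id. Use LEFT JOIN so rows with parent_id=NULL are kept.
  - task 1 (Design): parent_id=NULL -> NULL
  - task 2 (Implement): parent_id=1 -> Design
  - task 3 (Setup): parent_id=2 -> Implement
  - task 4 (Test): parent_id=2 -> Implement
  - task 5 (Refactor): parent_id=4 -> Test
  - task 6 (Train): parent_id=4 -> Test
  - task 7 (Audit): parent_id=2 -> Implement
  - task 8 (Migrate): parent_id=3 -> Setup

SQL:
SELECT a.name AS item, b.name AS parent
FROM tasks a
LEFT JOIN tasks b ON a.parent_id = b.id

Result:
item      | parent   
----------+----------
Design    | NULL     
Implement | Design   
Setup     | Implement
Test      | Implement
Refactor  | Test     
Train     | Test     
Audit     | Implement
Migrate   | Setup    


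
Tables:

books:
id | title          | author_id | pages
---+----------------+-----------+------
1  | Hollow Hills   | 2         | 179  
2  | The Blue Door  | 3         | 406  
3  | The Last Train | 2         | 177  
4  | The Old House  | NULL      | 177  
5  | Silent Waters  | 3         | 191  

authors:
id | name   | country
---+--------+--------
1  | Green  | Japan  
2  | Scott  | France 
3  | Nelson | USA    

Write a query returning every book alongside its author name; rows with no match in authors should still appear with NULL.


LEFT JOIN keeps every row from books (the left table); where author_id has no match in authors, the author columns become NULL. Walk through each book:
  - book 1 (Hollow Hills): author_id=2 -> matches Scott
  - book 2 (The Blue Door): author_id=3 -> matches Nelson
  - book 3 (The Last Train): author_id=2 -> matches Scott
  - book 4 (The Old House): author_id=NULL, no match -> kept with NULL
  - book 5 (Silent Waters): author_id=3 -> matches Nelson
All 5 rows appear; 1 has NULL author.

SQL:
SELECT a.title, b.name AS author
FROM books a
LEFT JOIN authors b ON a.author_id = b.id

Result:
title          | author
---------------+-------
Hollow Hills   | Scott 
The Blue Door  | Nelson
The Last Train | Scott 
The Old House  | NULL  
Silent Waters  | Nelson


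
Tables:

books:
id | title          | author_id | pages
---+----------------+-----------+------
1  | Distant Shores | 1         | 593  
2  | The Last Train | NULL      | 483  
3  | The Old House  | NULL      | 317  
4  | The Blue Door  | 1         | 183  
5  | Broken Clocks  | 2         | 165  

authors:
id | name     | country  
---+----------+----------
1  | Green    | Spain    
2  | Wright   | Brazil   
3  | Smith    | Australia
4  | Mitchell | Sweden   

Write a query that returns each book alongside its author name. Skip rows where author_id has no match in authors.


INNER JOIN keeps only books rows whose author_id matches an id in authors. Walk through each book:
  - book 1 (Distant Shores): author_id=1 -> matches Green
  - book 2 (The Last Train): author_id=NULL, no match -> dropped
  - book 3 (The Old House): author_id=NULL, no match -> dropped
  - book 4 (The Blue Door): author_id=1 -> matches Green
  - book 5 (Broken Clocks): author_id=2 -> matches Wright
So 2 of 5 rows are dropped.

SQL:
SELECT a.title, b.name AS author
FROM books a
INNER JOIN authors b ON a.author_id = b.id

Result:
title          | author
---------------+-------
Distant Shores | Green 
The Blue Door  | Green 
Broken Clocks  | Wright


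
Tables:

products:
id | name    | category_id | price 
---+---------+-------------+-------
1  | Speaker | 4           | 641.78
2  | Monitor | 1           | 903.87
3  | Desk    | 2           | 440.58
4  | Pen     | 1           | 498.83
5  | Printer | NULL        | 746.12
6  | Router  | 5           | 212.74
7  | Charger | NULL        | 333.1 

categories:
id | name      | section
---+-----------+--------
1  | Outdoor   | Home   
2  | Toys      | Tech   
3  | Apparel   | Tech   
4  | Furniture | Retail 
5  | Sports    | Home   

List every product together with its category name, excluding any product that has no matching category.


INNER JOIN keeps only products rows whose category_id matches an id in categories. Walk through each product:
  - product 1 (Speaker): category_id=4 -> matches Furniture
  - product 2 (Monitor): category_id=1 -> matches Outdoor
  - product 3 (Desk): category_id=2 -> matches Toys
  - product 4 (Pen): category_id=1 -> matches Outdoor
  - product 5 (Printer): category_id=NULL, no match -> dropped
  - product 6 (Router): category_id=5 -> matches Sports
  - product 7 (Charger): category_id=NULL, no match -> dropped
So 2 of 7 rows are dropped.

SQL:
SELECT a.name, b.name AS category
FROM products a
INNER JOIN categories b ON a.category_id = b.id

Result:
name    | category 
--------+----------
Speaker | Furniture
Monitor | Outdoor  
Desk    | Toys     
Pen     | Outdoor  
Router  | Sports   


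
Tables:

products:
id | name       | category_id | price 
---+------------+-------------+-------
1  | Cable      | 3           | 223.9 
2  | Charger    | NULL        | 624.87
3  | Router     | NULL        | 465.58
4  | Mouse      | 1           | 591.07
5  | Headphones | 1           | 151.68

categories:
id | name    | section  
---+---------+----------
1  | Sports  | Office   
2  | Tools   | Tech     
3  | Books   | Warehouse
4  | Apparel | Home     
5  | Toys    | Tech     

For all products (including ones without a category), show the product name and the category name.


LEFT JOIN keeps every row from products (the left table); where category_id has no match in categories, the category columns become NULL. Walk through each product:
  - product 1 (Cable): category_id=3 -> matches Books
  - product 2 (Charger): category_id=NULL, no match -> kept with NULL
  - product 3 (Router): category_id=NULL, no match -> kept with NULL
  - product 4 (Mouse): category_id=1 -> matches Sports
  - product 5 (Headphones): category_id=1 -> matches Sports
All 5 rows appear; 2 have NULL category.

SQL:
SELECT a.name, b.name AS category
FROM products a
LEFT JOIN categories b ON a.category_id = b.id

Result:
name       | category
-----------+---------
Cable      | Books   
Charger    | NULL    
Router     | NULL    
Mouse      | Sports  
Headphones | Sports  


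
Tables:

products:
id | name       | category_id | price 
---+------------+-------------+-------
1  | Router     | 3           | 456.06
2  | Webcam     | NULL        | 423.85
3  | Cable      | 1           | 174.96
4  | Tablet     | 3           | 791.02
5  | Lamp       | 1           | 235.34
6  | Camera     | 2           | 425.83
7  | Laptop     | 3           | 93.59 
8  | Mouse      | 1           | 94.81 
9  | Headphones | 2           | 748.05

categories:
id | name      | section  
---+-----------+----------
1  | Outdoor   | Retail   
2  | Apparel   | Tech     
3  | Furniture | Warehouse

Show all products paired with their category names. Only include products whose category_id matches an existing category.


INNER JOIN keeps only products rows whose category_id matches an id in categories. Walk through each product:
  - product 1 (Router): category_id=3 -> matches Furniture
  - product 2 (Webcam): category_id=NULL, no match -> dropped
  - product 3 (Cable): category_id=1 -> matches Outdoor
  - product 4 (Tablet): category_id=3 -> matches Furniture
  - product 5 (Lamp): category_id=1 -> matches Outdoor
  - product 6 (Camera): category_id=2 -> matches Apparel
  - product 7 (Laptop): category_id=3 -> matches Furniture
  - product 8 (Mouse): category_id=1 -> matches Outdoor
  - product 9 (Headphones): category_id=2 -> matches Apparel
So 1 of 9 rows is dropped.

SQL:
SELECT a.name, b.name AS category
FROM products a
INNER JOIN categories b ON a.category_id = b.id

Result:
name       | category 
-----------+----------
Router     | Furniture
Cable      | Outdoor  
Tablet     | Furniture
Lamp       | Outdoor  
Camera     | Apparel  
Laptop     | Furniture
Mouse      | Outdoor  
Headphones | Apparel  


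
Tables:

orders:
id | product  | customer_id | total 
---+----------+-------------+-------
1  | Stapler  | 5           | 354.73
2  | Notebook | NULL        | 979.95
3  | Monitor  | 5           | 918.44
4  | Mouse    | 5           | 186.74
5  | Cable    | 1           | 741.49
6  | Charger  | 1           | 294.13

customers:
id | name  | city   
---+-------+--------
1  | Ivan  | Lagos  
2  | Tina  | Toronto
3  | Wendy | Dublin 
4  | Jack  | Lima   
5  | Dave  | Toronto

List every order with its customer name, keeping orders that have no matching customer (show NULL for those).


LEFT JOIN keeps every row from orders (the left table); where customer_id has no match in customers, the customer columns become NULL. Walk through each order:
  - order 1 (Stapler): customer_id=5 -> matches Dave
  - order 2 (Notebook): customer_id=NULL, no match -> kept with NULL
  - order 3 (Monitor): customer_id=5 -> matches Dave
  - order 4 (Mouse): customer_id=5 -> matches Dave
  - order 5 (Cable): customer_id=1 -> matches Ivan
  - order 6 (Charger): customer_id=1 -> matches Ivan
All 6 rows appear; 1 has NULL customer.

SQL:
SELECT a.product, b.name AS customer
FROM orders a
LEFT JOIN customers b ON a.customer_id = b.id

Result:
product  | customer
---------+---------
Stapler  | Dave    
Notebook | NULL    
Monitor  | Dave    
Mouse    | Dave    
Cable    | Ivan    
Charger  | Ivan    


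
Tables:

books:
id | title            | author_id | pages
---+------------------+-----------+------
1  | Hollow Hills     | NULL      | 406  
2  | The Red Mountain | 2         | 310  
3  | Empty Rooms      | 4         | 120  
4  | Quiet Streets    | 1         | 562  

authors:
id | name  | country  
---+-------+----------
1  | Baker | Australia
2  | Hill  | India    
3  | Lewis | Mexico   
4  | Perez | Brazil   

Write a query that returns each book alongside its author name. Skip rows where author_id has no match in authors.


INNER JOIN keeps only books rows whose author_id matches an id in authors. Walk through each book:
  - book 1 (Hollow Hills): author_id=NULL, no match -> dropped
  - book 2 (The Red Mountain): author_id=2 -> matches Hill
  - book 3 (Empty Rooms): author_id=4 -> matches Perez
  - book 4 (Quiet Streets): author_id=1 -> matches Baker
So 1 of 4 rows is dropped.

SQL:
SELECT a.title, b.name AS author
FROM books a
INNER JOIN authors b ON a.author_id = b.id

Result:
title            | author
-----------------+-------
The Red Mountain | Hill  
Empty Rooms      | Perez 
Quiet Streets    | Baker 


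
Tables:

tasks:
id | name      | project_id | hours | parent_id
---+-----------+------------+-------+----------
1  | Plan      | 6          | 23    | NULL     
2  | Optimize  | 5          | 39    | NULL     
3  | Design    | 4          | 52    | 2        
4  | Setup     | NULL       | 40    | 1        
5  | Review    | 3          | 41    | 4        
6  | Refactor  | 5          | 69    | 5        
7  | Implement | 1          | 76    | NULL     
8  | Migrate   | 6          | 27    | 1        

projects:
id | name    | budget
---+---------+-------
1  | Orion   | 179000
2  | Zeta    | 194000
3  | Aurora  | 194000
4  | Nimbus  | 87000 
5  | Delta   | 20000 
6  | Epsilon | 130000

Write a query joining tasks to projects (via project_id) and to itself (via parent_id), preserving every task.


Two LEFT JOINs from the same base table tasks: one to projects via project_id, one to tasks itself via parent_id. Both are LEFT so every task is preserved.
Match against projects:
  - task 1 (Plan): project_id=6 -> matches Epsilon
  - task 2 (Optimize): project_id=5 -> matches Delta
  - task 3 (Design): project_id=4 -> matches Nimbus
  - task 4 (Setup): project_id=NULL, no match -> kept with NULL
  - task 5 (Review): project_id=3 -> matches Aurora
  - task 6 (Refactor): project_id=5 -> matches Delta
  - task 7 (Implement): project_id=1 -> matches Orion
  - task 8 (Migrate): project_id=6 -> matches Epsilon
Match against tasks (self):
  - task 1 (Plan): parent_id=NULL -> NULL
  - task 2 (Optimize): parent_id=NULL -> NULL
  - task 3 (Design): parent_id=2 -> Optimize
  - task 4 (Setup): parent_id=1 -> Plan
  - task 5 (Review): parent_id=4 -> Setup
  - task 6 (Refactor): parent_id=5 -> Review
  - task 7 (Implement): parent_id=NULL -> NULL
  - task 8 (Migrate): parent_id=1 -> Plan

SQL:
SELECT a.name, b.name AS project, c.name AS parent
FROM tasks a
LEFT JOIN projects b ON a.project_id = b.id
LEFT JOIN tasks c ON a.parent_id = c.id

Result:
name      | project | parent  
----------+---------+---------
Plan      | Epsilon | NULL    
Optimize  | Delta   | NULL    
Design    | Nimbus  | Optimize
Setup     | NULL    | Plan    
Review    | Aurora  | Setup   
Refactor  | Delta   | Review  
Implement | Orion   | NULL    
Migrate   | Epsilon | Plan    


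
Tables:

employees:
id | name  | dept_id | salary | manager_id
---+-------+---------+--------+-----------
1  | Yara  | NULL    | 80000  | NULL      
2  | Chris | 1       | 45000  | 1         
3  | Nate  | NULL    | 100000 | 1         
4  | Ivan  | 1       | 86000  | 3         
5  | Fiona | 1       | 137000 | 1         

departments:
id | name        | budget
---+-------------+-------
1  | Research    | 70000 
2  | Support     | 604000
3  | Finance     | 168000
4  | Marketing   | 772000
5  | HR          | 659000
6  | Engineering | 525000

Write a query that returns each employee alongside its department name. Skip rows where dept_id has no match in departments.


INNER JOIN keeps only employees rows whose dept_id matches an id in departments. Walk through each employee:
  - employee 1 (Yara): dept_id=NULL, no match -> dropped
  - employee 2 (Chris): dept_id=1 -> matches Research
  - employee 3 (Nate): dept_id=NULL, no match -> dropped
  - employee 4 (Ivan): dept_id=1 -> matches Research
  - employee 5 (Fiona): dept_id=1 -> matches Research
So 2 of 5 rows are dropped.

SQL:
SELECT a.name, b.name AS department
FROM employees a
INNER JOIN departments b ON a.dept_id = b.id

Result:
name  | department
------+-----------
Chris | Research  
Ivan  | Research  
Fiona | Research  
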